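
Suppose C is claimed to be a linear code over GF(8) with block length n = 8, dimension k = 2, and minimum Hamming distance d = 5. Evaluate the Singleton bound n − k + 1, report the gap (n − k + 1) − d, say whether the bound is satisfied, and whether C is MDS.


Singleton RHS = n − k + 1 = 7, slack = 2, bound satisfied, not MDS.

Singleton bound: d ≤ n − k + 1.
Here n = 8, k = 2, so n − k + 1 = 7.
Given d = 5, check d ≤ 7: YES.
Slack = (n − k + 1) − d = 2.
The code is NOT MDS (slack = 2 > 0).
Description: the claimed parameters are [8, 2, 5]_8; such a code would be non-MDS.


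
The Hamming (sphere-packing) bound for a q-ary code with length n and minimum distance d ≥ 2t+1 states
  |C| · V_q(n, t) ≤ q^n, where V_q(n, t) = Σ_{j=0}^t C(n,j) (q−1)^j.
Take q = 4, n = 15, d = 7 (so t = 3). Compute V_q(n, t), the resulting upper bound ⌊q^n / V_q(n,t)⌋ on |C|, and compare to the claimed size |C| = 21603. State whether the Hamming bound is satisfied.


V_q(n, t) = 13276, q^n = 1073741824, Hamming bound = 80878, |C| = 21603 ≤ bound (satisfied).

Step 1: Compute V_q(n, t) = Σ_{j=0}^3 C(n, j) (q−1)^j.
  j = 0: C(15,0)·(3)^0 = 1·1 = 1.
  j = 1: C(15,1)·(3)^1 = 15·3 = 45.
  j = 2: C(15,2)·(3)^2 = 105·9 = 945.
  j = 3: C(15,3)·(3)^3 = 455·27 = 12285.
  V_q(n, t) = 1 + 45 + 945 + 12285 = 13276.
Step 2: q^n = 4^15 = 1073741824.
Step 3: Hamming bound ⌊q^n / V_q(n,t)⌋ = ⌊1073741824/13276⌋ = 80878.
Step 4: Compare |C| = 21603 to 80878: satisfied.
The claimed |C| lies below the Hamming bound.


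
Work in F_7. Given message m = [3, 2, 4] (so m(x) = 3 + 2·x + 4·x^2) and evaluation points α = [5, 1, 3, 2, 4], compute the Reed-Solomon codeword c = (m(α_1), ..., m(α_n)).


c = [1, 2, 3, 2, 5]

Message polynomial: m(x) = 3 + 2·x + 4·x^2 (mod 7).
For each evaluation point α_i, compute m(α_i) mod 7:
  α_1 = 5: Horner steps 4 → 1 → 1, so m(5) = 1.
  α_2 = 1: Horner steps 4 → 6 → 2, so m(1) = 2.
  α_3 = 3: Horner steps 4 → 0 → 3, so m(3) = 3.
  α_4 = 2: Horner steps 4 → 3 → 2, so m(2) = 2.
  α_5 = 4: Horner steps 4 → 4 → 5, so m(4) = 5.
Codeword c = [1, 2, 3, 2, 5] ∈ F_7^5.


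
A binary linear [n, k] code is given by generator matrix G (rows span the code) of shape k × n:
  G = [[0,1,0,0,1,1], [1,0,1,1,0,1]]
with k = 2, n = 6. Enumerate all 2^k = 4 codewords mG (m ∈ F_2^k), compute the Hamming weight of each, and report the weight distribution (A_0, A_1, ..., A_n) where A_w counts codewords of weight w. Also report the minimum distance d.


Weight distribution: A_0 = 1, A_3 = 1, A_4 = 1, A_5 = 1. Minimum distance d = 3.

Enumerate all 2^2 = 4 messages m ∈ F_2^2.
For each, compute codeword c = mG in F_2^6, then tally its weight.
  m = 00 → c = 000000, weight = 0.
  m = 10 → c = 010011, weight = 3.
  m = 01 → c = 101101, weight = 4.
  m = 11 → c = 111110, weight = 5.
Tally weights:
  weight 0: 1 codewords.
  weight 3: 1 codewords.
  weight 4: 1 codewords.
  weight 5: 1 codewords.
Minimum distance d = smallest w > 0 with A_w > 0 = 3.
Sanity: Σ A_w = 4 = 2^2 = 4 ✓.


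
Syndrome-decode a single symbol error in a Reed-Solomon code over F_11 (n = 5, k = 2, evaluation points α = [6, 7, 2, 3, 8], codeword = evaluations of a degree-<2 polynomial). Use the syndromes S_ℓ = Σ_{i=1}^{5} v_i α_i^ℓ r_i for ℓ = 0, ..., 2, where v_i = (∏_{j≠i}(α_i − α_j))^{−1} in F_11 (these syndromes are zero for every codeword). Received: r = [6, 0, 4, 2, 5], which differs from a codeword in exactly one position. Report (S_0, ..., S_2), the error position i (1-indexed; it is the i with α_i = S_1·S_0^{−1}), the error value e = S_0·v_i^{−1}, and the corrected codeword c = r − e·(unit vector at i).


S = (4, 8, 5), error at position 3, error magnitude e = 7, c = [6, 0, 8, 2, 5].

Step 1: column multipliers v_i = (∏_{j≠i}(α_i − α_j))^{−1} mod 11.
  i = 1 (α = 6): (6−7)(6−2)(6−3)(6−8) = (−1)·4·3·(−2) = 24 ≡ 2, so v_1 = 2^{−1} = 6 (mod 11).
  i = 2 (α = 7): (7−6)(7−2)(7−3)(7−8) = 1·5·4·(−1) = −20 ≡ 2, so v_2 = 2^{−1} = 6 (mod 11).
  i = 3 (α = 2): (2−6)(2−7)(2−3)(2−8) = (−4)·(−5)·(−1)·(−6) = 120 ≡ 10, so v_3 = 10^{−1} = 10 (mod 11).
  i = 4 (α = 3): (3−6)(3−7)(3−2)(3−8) = (−3)·(−4)·1·(−5) = −60 ≡ 6, so v_4 = 6^{−1} = 2 (mod 11).
  i = 5 (α = 8): (8−6)(8−7)(8−2)(8−3) = 2·1·6·5 = 60 ≡ 5, so v_5 = 5^{−1} = 9 (mod 11).
  v = [6, 6, 10, 2, 9].
Step 2: syndromes of r = [6, 0, 4, 2, 5] (all sums mod 11).
  S_0 = Σ v_i r_i = 6·6 + 6·0 + 10·4 + 2·2 + 9·5 = 125 ≡ 4.
  S_1 = Σ v_i α_i r_i = 6·6·6 + 6·7·0 + 10·2·4 + 2·3·2 + 9·8·5 = 668 ≡ 8.
  α_i^2 mod 11 = [3, 5, 4, 9, 9].
  S_2 = Σ v_i α_i^2 r_i = 6·3·6 + 6·5·0 + 10·4·4 + 2·9·2 + 9·9·5 = 709 ≡ 5.
  S = (4, 8, 5) ≠ 0, so r is not a codeword (an error is present).
Step 3: locate the error. For a single error e at position i, S_ℓ = v_i·e·α_i^ℓ, so α_err = S_1/S_0.
  S_0^{−1} = 4^{−1} = 3 (mod 11), so α_err = 8·3 = 24 ≡ 2 = α_3. Error position i = 3.
  Consistency check: S_2/S_1 = 5·7 = 35 ≡ 2 = α_err ✓ (single-error assumption holds).
Step 4: error magnitude e = S_0/v_3 = S_0·∏_{j≠3}(α_3 − α_j) = 4·10 = 40 ≡ 7 (mod 11).
Step 5: correct position 3: c_3 = r_3 − e = 4 − 7 ≡ 8 (mod 11). Hence c = [6, 0, 8, 2, 5].
  Check: interpolating c through the α_i gives m(x) = 9 + 5·x (degree < 2) with m(α_i) = c_i for every i, so c is indeed a codeword.


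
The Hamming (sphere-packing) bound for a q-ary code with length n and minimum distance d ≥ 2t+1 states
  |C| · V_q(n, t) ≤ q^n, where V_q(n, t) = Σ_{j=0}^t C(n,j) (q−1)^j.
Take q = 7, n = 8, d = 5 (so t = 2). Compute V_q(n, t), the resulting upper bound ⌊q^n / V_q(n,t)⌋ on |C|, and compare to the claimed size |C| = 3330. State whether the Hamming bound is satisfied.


V_q(n, t) = 1057, q^n = 5764801, Hamming bound = 5453, |C| = 3330 ≤ bound (satisfied).

Step 1: Compute V_q(n, t) = Σ_{j=0}^2 C(n, j) (q−1)^j.
  j = 0: C(8,0)·(6)^0 = 1·1 = 1.
  j = 1: C(8,1)·(6)^1 = 8·6 = 48.
  j = 2: C(8,2)·(6)^2 = 28·36 = 1008.
  V_q(n, t) = 1 + 48 + 1008 = 1057.
Step 2: q^n = 7^8 = 5764801.
Step 3: Hamming bound ⌊q^n / V_q(n,t)⌋ = ⌊5764801/1057⌋ = 5453.
Step 4: Compare |C| = 3330 to 5453: satisfied.
The claimed |C| lies below the Hamming bound.


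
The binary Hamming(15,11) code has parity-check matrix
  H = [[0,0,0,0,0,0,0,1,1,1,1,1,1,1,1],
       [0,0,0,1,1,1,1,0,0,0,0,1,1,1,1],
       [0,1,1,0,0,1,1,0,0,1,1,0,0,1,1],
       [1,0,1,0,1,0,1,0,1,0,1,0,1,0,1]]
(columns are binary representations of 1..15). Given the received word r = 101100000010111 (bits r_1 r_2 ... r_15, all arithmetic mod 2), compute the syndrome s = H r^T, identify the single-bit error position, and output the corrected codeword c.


s = (0, 0, 0, 1)^T, error position = 1, corrected codeword c = 001100000010111

Compute s = H r^T mod 2 one row at a time:
  s_1 = 0 + 0 + 0 + 1 + 0 + 1 + 1 + 1 = 4 ≡ 0 (mod 2).
  s_2 = 1 + 0 + 0 + 0 + 0 + 1 + 1 + 1 = 4 ≡ 0 (mod 2).
  s_3 = 0 + 1 + 0 + 0 + 0 + 1 + 1 + 1 = 4 ≡ 0 (mod 2).
  s_4 = 1 + 1 + 0 + 0 + 0 + 1 + 1 + 1 = 5 ≡ 1 (mod 2).
s = (0, 0, 0, 1)^T — this equals column 1 of H (binary 0001), so error is at position 1.
Correct: flip bit 1 of r = 101100000010111 to get c = 001100000010111.


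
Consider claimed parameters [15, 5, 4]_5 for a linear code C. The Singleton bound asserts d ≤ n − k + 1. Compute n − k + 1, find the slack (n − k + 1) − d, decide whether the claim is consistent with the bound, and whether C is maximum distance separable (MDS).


Singleton RHS = n − k + 1 = 11, slack = 7, bound satisfied, not MDS.

Singleton bound: d ≤ n − k + 1.
Here n = 15, k = 5, so n − k + 1 = 11.
Given d = 4, check d ≤ 11: YES.
Slack = (n − k + 1) − d = 7.
The code is NOT MDS (slack = 7 > 0).
Description: the claimed parameters are [15, 5, 4]_5; such a code would be non-MDS.


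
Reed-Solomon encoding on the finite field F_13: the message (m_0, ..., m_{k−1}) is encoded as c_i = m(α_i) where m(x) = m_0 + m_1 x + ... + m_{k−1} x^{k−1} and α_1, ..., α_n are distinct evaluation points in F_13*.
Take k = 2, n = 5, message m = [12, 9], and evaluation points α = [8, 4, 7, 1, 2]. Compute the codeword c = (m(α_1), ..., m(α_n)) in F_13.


c = [6, 9, 10, 8, 4]

Message polynomial: m(x) = 12 + 9·x (mod 13).
For each evaluation point α_i, compute m(α_i) mod 13:
  α_1 = 8: Horner steps 9 → 6, so m(8) = 6.
  α_2 = 4: Horner steps 9 → 9, so m(4) = 9.
  α_3 = 7: Horner steps 9 → 10, so m(7) = 10.
  α_4 = 1: Horner steps 9 → 8, so m(1) = 8.
  α_5 = 2: Horner steps 9 → 4, so m(2) = 4.
Codeword c = [6, 9, 10, 8, 4] ∈ F_13^5.


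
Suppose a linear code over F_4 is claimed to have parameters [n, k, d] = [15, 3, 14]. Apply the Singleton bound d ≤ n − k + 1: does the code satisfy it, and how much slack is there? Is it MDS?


Singleton RHS = n − k + 1 = 13, slack = -1, bound violated (no such code; not MDS).

Singleton bound: d ≤ n − k + 1.
Here n = 15, k = 3, so n − k + 1 = 13.
Given d = 14, check d ≤ 13: NO.
Slack = (n − k + 1) − d = -1.
The slack is negative: d = 14 exceeds n − k + 1 = 13 by 1, so the Singleton bound is violated and no linear [15, 3, 14]_4 code can exist. In particular it is not MDS (MDS requires d = n − k + 1 exactly).
Description: the claimed parameters are [15, 3, 14]_4; such a code would be impossible (violates the Singleton bound).


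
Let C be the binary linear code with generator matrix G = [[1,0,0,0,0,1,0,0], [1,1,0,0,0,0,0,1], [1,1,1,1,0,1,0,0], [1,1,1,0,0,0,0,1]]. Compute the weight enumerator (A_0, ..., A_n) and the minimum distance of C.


Weight distribution: A_0 = 1, A_1 = 1, A_2 = 2, A_3 = 6, A_4 = 5, A_5 = 1. Minimum distance d = 1.

Enumerate all 2^4 = 16 messages m ∈ F_2^4.
For each, compute codeword c = mG in F_2^8, then tally its weight.
  m = 0000 → c = 00000000, weight = 0.
  m = 1000 → c = 10000100, weight = 2.
  m = 0100 → c = 11000001, weight = 3.
  m = 1100 → c = 01000101, weight = 3.
  m = 0010 → c = 11110100, weight = 5.
  m = 1010 → c = 01110000, weight = 3.
  m = 0110 → c = 00110101, weight = 4.
  m = 1110 → c = 10110001, weight = 4.
  m = 0001 → c = 11100001, weight = 4.
  m = 1001 → c = 01100101, weight = 4.
  m = 0101 → c = 00100000, weight = 1.
  m = 1101 → c = 10100100, weight = 3.
  m = 0011 → c = 00010101, weight = 3.
  m = 1011 → c = 10010001, weight = 3.
  m = 0111 → c = 11010100, weight = 4.
  m = 1111 → c = 01010000, weight = 2.
Tally weights:
  weight 0: 1 codewords.
  weight 1: 1 codewords.
  weight 2: 2 codewords.
  weight 3: 6 codewords.
  weight 4: 5 codewords.
  weight 5: 1 codewords.
Minimum distance d = smallest w > 0 with A_w > 0 = 1.
Sanity: Σ A_w = 16 = 2^4 = 16 ✓.


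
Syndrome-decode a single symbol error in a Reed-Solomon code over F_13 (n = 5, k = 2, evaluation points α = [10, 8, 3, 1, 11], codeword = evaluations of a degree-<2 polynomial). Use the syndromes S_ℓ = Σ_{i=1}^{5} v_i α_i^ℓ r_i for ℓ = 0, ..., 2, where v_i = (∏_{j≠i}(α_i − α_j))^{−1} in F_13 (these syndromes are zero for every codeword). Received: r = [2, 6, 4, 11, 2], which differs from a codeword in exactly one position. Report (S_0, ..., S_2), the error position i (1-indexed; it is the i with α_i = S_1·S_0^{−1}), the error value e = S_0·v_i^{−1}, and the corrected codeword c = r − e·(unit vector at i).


S = (4, 1, 10), error at position 1, error magnitude e = 3, c = [12, 6, 4, 11, 2].

Step 1: column multipliers v_i = (∏_{j≠i}(α_i − α_j))^{−1} mod 13.
  i = 1 (α = 10): (10−8)(10−3)(10−1)(10−11) = 2·7·9·(−1) = −126 ≡ 4, so v_1 = 4^{−1} = 10 (mod 13).
  i = 2 (α = 8): (8−10)(8−3)(8−1)(8−11) = (−2)·5·7·(−3) = 210 ≡ 2, so v_2 = 2^{−1} = 7 (mod 13).
  i = 3 (α = 3): (3−10)(3−8)(3−1)(3−11) = (−7)·(−5)·2·(−8) = −560 ≡ 12, so v_3 = 12^{−1} = 12 (mod 13).
  i = 4 (α = 1): (1−10)(1−8)(1−3)(1−11) = (−9)·(−7)·(−2)·(−10) = 1260 ≡ 12, so v_4 = 12^{−1} = 12 (mod 13).
  i = 5 (α = 11): (11−10)(11−8)(11−3)(11−1) = 1·3·8·10 = 240 ≡ 6, so v_5 = 6^{−1} = 11 (mod 13).
  v = [10, 7, 12, 12, 11].
Step 2: syndromes of r = [2, 6, 4, 11, 2] (all sums mod 13).
  S_0 = Σ v_i r_i = 10·2 + 7·6 + 12·4 + 12·11 + 11·2 = 264 ≡ 4.
  S_1 = Σ v_i α_i r_i = 10·10·2 + 7·8·6 + 12·3·4 + 12·1·11 + 11·11·2 = 1054 ≡ 1.
  α_i^2 mod 13 = [9, 12, 9, 1, 4].
  S_2 = Σ v_i α_i^2 r_i = 10·9·2 + 7·12·6 + 12·9·4 + 12·1·11 + 11·4·2 = 1336 ≡ 10.
  S = (4, 1, 10) ≠ 0, so r is not a codeword (an error is present).
Step 3: locate the error. For a single error e at position i, S_ℓ = v_i·e·α_i^ℓ, so α_err = S_1/S_0.
  S_0^{−1} = 4^{−1} = 10 (mod 13), so α_err = 1·10 = 10 ≡ 10 = α_1. Error position i = 1.
  Consistency check: S_2/S_1 = 10·1 = 10 ≡ 10 = α_err ✓ (single-error assumption holds).
Step 4: error magnitude e = S_0/v_1 = S_0·∏_{j≠1}(α_1 − α_j) = 4·4 = 16 ≡ 3 (mod 13).
Step 5: correct position 1: c_1 = r_1 − e = 2 − 3 ≡ 12 (mod 13). Hence c = [12, 6, 4, 11, 2].
  Check: interpolating c through the α_i gives m(x) = 8 + 3·x (degree < 2) with m(α_i) = c_i for every i, so c is indeed a codeword.


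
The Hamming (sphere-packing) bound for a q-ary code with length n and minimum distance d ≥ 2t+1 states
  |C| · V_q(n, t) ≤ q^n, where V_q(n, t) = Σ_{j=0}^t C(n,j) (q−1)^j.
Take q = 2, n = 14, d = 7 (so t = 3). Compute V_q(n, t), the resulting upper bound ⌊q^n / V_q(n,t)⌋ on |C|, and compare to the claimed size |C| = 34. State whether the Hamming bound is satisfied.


V_q(n, t) = 470, q^n = 16384, Hamming bound = 34, |C| = 34 ≤ bound (satisfied).

Step 1: Compute V_q(n, t) = Σ_{j=0}^3 C(n, j) (q−1)^j.
  j = 0: C(14,0)·(1)^0 = 1·1 = 1.
  j = 1: C(14,1)·(1)^1 = 14·1 = 14.
  j = 2: C(14,2)·(1)^2 = 91·1 = 91.
  j = 3: C(14,3)·(1)^3 = 364·1 = 364.
  V_q(n, t) = 1 + 14 + 91 + 364 = 470.
Step 2: q^n = 2^14 = 16384.
Step 3: Hamming bound ⌊q^n / V_q(n,t)⌋ = ⌊16384/470⌋ = 34.
Step 4: Compare |C| = 34 to 34: satisfied.
The claimed |C| lies at the Hamming bound (tight).


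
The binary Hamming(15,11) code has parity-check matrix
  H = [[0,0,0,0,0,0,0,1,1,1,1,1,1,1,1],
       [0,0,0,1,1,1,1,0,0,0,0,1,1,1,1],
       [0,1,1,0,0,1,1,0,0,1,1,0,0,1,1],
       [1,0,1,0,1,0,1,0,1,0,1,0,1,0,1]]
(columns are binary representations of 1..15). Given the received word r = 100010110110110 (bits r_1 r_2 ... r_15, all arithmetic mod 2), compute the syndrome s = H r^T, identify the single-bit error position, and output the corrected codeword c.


s = (1, 0, 0, 1)^T, error position = 9, corrected codeword c = 100010111110110

Compute s = H r^T mod 2 one row at a time:
  s_1 = 1 + 0 + 1 + 1 + 0 + 1 + 1 + 0 = 5 ≡ 1 (mod 2).
  s_2 = 0 + 1 + 0 + 1 + 0 + 1 + 1 + 0 = 4 ≡ 0 (mod 2).
  s_3 = 0 + 0 + 0 + 1 + 1 + 1 + 1 + 0 = 4 ≡ 0 (mod 2).
  s_4 = 1 + 0 + 1 + 1 + 0 + 1 + 1 + 0 = 5 ≡ 1 (mod 2).
s = (1, 0, 0, 1)^T — this equals column 9 of H (binary 1001), so error is at position 9.
Correct: flip bit 9 of r = 100010110110110 to get c = 100010111110110.


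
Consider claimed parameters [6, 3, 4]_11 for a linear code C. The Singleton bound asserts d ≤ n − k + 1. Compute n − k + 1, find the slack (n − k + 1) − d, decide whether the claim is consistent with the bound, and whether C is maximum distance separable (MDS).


Singleton RHS = n − k + 1 = 4, slack = 0, bound satisfied, MDS.

Singleton bound: d ≤ n − k + 1.
Here n = 6, k = 3, so n − k + 1 = 4.
Given d = 4, check d ≤ 4: YES.
Slack = (n − k + 1) − d = 0.
The code is MDS (slack = 0).
Description: the claimed parameters are [6, 3, 4]_11; such a code would be MDS (meets Singleton bound).


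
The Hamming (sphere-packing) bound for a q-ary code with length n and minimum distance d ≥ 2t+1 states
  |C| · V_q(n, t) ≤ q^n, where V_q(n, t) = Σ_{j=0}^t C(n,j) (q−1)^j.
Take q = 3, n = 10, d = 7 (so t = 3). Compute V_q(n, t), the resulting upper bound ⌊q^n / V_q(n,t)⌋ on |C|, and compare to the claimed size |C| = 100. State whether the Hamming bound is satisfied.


V_q(n, t) = 1161, q^n = 59049, Hamming bound = 50, |C| = 100 > bound (violated).

Step 1: Compute V_q(n, t) = Σ_{j=0}^3 C(n, j) (q−1)^j.
  j = 0: C(10,0)·(2)^0 = 1·1 = 1.
  j = 1: C(10,1)·(2)^1 = 10·2 = 20.
  j = 2: C(10,2)·(2)^2 = 45·4 = 180.
  j = 3: C(10,3)·(2)^3 = 120·8 = 960.
  V_q(n, t) = 1 + 20 + 180 + 960 = 1161.
Step 2: q^n = 3^10 = 59049.
Step 3: Hamming bound ⌊q^n / V_q(n,t)⌋ = ⌊59049/1161⌋ = 50.
Step 4: Compare |C| = 100 to 50: violated.
The claimed |C| lies above the Hamming bound, so no 3-ary code of length 10 with d ≥ 7 can have 100 codewords.


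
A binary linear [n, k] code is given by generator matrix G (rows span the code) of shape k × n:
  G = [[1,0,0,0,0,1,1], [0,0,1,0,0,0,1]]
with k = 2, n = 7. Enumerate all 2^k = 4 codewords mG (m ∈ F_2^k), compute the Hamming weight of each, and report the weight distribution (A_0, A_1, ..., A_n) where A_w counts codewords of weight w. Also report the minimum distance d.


Weight distribution: A_0 = 1, A_2 = 1, A_3 = 2. Minimum distance d = 2.

Enumerate all 2^2 = 4 messages m ∈ F_2^2.
For each, compute codeword c = mG in F_2^7, then tally its weight.
  m = 00 → c = 0000000, weight = 0.
  m = 10 → c = 1000011, weight = 3.
  m = 01 → c = 0010001, weight = 2.
  m = 11 → c = 1010010, weight = 3.
Tally weights:
  weight 0: 1 codewords.
  weight 2: 1 codewords.
  weight 3: 2 codewords.
Minimum distance d = smallest w > 0 with A_w > 0 = 2.
Sanity: Σ A_w = 4 = 2^2 = 4 ✓.


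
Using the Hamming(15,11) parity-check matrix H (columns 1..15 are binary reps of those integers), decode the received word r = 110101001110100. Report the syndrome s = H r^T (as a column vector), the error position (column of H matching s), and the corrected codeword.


s = (0, 1, 0, 0)^T, error position = 4, corrected codeword c = 110001001110100

Compute s = H r^T mod 2 one row at a time:
  s_1 = 0 + 1 + 1 + 1 + 0 + 1 + 0 + 0 = 4 ≡ 0 (mod 2).
  s_2 = 1 + 0 + 1 + 0 + 0 + 1 + 0 + 0 = 3 ≡ 1 (mod 2).
  s_3 = 1 + 0 + 1 + 0 + 1 + 1 + 0 + 0 = 4 ≡ 0 (mod 2).
  s_4 = 1 + 0 + 0 + 0 + 1 + 1 + 1 + 0 = 4 ≡ 0 (mod 2).
s = (0, 1, 0, 0)^T — this equals column 4 of H (binary 0100), so error is at position 4.
Correct: flip bit 4 of r = 110101001110100 to get c = 110001001110100.


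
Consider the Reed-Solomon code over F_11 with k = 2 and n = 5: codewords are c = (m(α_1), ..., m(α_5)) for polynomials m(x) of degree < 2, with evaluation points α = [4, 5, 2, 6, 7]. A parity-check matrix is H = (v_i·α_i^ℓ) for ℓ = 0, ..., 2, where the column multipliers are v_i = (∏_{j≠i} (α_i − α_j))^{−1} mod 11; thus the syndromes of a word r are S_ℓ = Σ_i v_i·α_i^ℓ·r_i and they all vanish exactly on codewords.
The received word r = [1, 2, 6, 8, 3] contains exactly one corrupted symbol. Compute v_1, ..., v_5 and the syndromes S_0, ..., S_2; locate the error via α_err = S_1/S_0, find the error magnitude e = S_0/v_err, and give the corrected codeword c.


S = (6, 2, 8), error at position 1, error magnitude e = 5, c = [7, 2, 6, 8, 3].

Step 1: column multipliers v_i = (∏_{j≠i}(α_i − α_j))^{−1} mod 11.
  i = 1 (α = 4): (4−5)(4−2)(4−6)(4−7) = (−1)·2·(−2)·(−3) = −12 ≡ 10, so v_1 = 10^{−1} = 10 (mod 11).
  i = 2 (α = 5): (5−4)(5−2)(5−6)(5−7) = 1·3·(−1)·(−2) = 6 ≡ 6, so v_2 = 6^{−1} = 2 (mod 11).
  i = 3 (α = 2): (2−4)(2−5)(2−6)(2−7) = (−2)·(−3)·(−4)·(−5) = 120 ≡ 10, so v_3 = 10^{−1} = 10 (mod 11).
  i = 4 (α = 6): (6−4)(6−5)(6−2)(6−7) = 2·1·4·(−1) = −8 ≡ 3, so v_4 = 3^{−1} = 4 (mod 11).
  i = 5 (α = 7): (7−4)(7−5)(7−2)(7−6) = 3·2·5·1 = 30 ≡ 8, so v_5 = 8^{−1} = 7 (mod 11).
  v = [10, 2, 10, 4, 7].
Step 2: syndromes of r = [1, 2, 6, 8, 3] (all sums mod 11).
  S_0 = Σ v_i r_i = 10·1 + 2·2 + 10·6 + 4·8 + 7·3 = 127 ≡ 6.
  S_1 = Σ v_i α_i r_i = 10·4·1 + 2·5·2 + 10·2·6 + 4·6·8 + 7·7·3 = 519 ≡ 2.
  α_i^2 mod 11 = [5, 3, 4, 3, 5].
  S_2 = Σ v_i α_i^2 r_i = 10·5·1 + 2·3·2 + 10·4·6 + 4·3·8 + 7·5·3 = 503 ≡ 8.
  S = (6, 2, 8) ≠ 0, so r is not a codeword (an error is present).
Step 3: locate the error. For a single error e at position i, S_ℓ = v_i·e·α_i^ℓ, so α_err = S_1/S_0.
  S_0^{−1} = 6^{−1} = 2 (mod 11), so α_err = 2·2 = 4 ≡ 4 = α_1. Error position i = 1.
  Consistency check: S_2/S_1 = 8·6 = 48 ≡ 4 = α_err ✓ (single-error assumption holds).
Step 4: error magnitude e = S_0/v_1 = S_0·∏_{j≠1}(α_1 − α_j) = 6·10 = 60 ≡ 5 (mod 11).
Step 5: correct position 1: c_1 = r_1 − e = 1 − 5 ≡ 7 (mod 11). Hence c = [7, 2, 6, 8, 3].
  Check: interpolating c through the α_i gives m(x) = 5 + 6·x (degree < 2) with m(α_i) = c_i for every i, so c is indeed a codeword.


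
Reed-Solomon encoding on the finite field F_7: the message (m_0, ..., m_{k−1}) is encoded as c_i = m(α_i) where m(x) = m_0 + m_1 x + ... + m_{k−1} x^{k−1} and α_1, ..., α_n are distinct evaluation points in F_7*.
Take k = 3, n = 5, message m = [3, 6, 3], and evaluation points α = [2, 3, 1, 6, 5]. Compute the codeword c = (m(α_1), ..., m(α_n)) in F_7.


c = [6, 6, 5, 0, 3]

Message polynomial: m(x) = 3 + 6·x + 3·x^2 (mod 7).
For each evaluation point α_i, compute m(α_i) mod 7:
  α_1 = 2: Horner steps 3 → 5 → 6, so m(2) = 6.
  α_2 = 3: Horner steps 3 → 1 → 6, so m(3) = 6.
  α_3 = 1: Horner steps 3 → 2 → 5, so m(1) = 5.
  α_4 = 6: Horner steps 3 → 3 → 0, so m(6) = 0.
  α_5 = 5: Horner steps 3 → 0 → 3, so m(5) = 3.
Codeword c = [6, 6, 5, 0, 3] ∈ F_7^5.


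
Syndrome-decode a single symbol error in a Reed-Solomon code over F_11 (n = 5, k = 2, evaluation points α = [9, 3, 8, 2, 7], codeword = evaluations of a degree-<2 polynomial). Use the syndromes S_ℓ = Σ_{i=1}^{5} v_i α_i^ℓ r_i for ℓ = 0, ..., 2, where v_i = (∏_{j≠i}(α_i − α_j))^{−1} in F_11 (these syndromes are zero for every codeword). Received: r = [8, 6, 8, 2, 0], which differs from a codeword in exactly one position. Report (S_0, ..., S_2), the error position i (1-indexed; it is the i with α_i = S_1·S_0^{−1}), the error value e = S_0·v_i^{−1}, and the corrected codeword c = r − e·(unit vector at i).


S = (5, 7, 1), error at position 3, error magnitude e = 4, c = [8, 6, 4, 2, 0].

Step 1: column multipliers v_i = (∏_{j≠i}(α_i − α_j))^{−1} mod 11.
  i = 1 (α = 9): (9−3)(9−8)(9−2)(9−7) = 6·1·7·2 = 84 ≡ 7, so v_1 = 7^{−1} = 8 (mod 11).
  i = 2 (α = 3): (3−9)(3−8)(3−2)(3−7) = (−6)·(−5)·1·(−4) = −120 ≡ 1, so v_2 = 1^{−1} = 1 (mod 11).
  i = 3 (α = 8): (8−9)(8−3)(8−2)(8−7) = (−1)·5·6·1 = −30 ≡ 3, so v_3 = 3^{−1} = 4 (mod 11).
  i = 4 (α = 2): (2−9)(2−3)(2−8)(2−7) = (−7)·(−1)·(−6)·(−5) = 210 ≡ 1, so v_4 = 1^{−1} = 1 (mod 11).
  i = 5 (α = 7): (7−9)(7−3)(7−8)(7−2) = (−2)·4·(−1)·5 = 40 ≡ 7, so v_5 = 7^{−1} = 8 (mod 11).
  v = [8, 1, 4, 1, 8].
Step 2: syndromes of r = [8, 6, 8, 2, 0] (all sums mod 11).
  S_0 = Σ v_i r_i = 8·8 + 1·6 + 4·8 + 1·2 + 8·0 = 104 ≡ 5.
  S_1 = Σ v_i α_i r_i = 8·9·8 + 1·3·6 + 4·8·8 + 1·2·2 + 8·7·0 = 854 ≡ 7.
  α_i^2 mod 11 = [4, 9, 9, 4, 5].
  S_2 = Σ v_i α_i^2 r_i = 8·4·8 + 1·9·6 + 4·9·8 + 1·4·2 + 8·5·0 = 606 ≡ 1.
  S = (5, 7, 1) ≠ 0, so r is not a codeword (an error is present).
Step 3: locate the error. For a single error e at position i, S_ℓ = v_i·e·α_i^ℓ, so α_err = S_1/S_0.
  S_0^{−1} = 5^{−1} = 9 (mod 11), so α_err = 7·9 = 63 ≡ 8 = α_3. Error position i = 3.
  Consistency check: S_2/S_1 = 1·8 = 8 ≡ 8 = α_err ✓ (single-error assumption holds).
Step 4: error magnitude e = S_0/v_3 = S_0·∏_{j≠3}(α_3 − α_j) = 5·3 = 15 ≡ 4 (mod 11).
Step 5: correct position 3: c_3 = r_3 − e = 8 − 4 ≡ 4 (mod 11). Hence c = [8, 6, 4, 2, 0].
  Check: interpolating c through the α_i gives m(x) = 5 + 4·x (degree < 2) with m(α_i) = c_i for every i, so c is indeed a codeword.


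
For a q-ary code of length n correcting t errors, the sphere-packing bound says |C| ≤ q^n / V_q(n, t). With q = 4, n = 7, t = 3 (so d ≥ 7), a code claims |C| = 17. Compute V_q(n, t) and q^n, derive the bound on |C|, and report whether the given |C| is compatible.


V_q(n, t) = 1156, q^n = 16384, Hamming bound = 14, |C| = 17 > bound (violated).

Step 1: Compute V_q(n, t) = Σ_{j=0}^3 C(n, j) (q−1)^j.
  j = 0: C(7,0)·(3)^0 = 1·1 = 1.
  j = 1: C(7,1)·(3)^1 = 7·3 = 21.
  j = 2: C(7,2)·(3)^2 = 21·9 = 189.
  j = 3: C(7,3)·(3)^3 = 35·27 = 945.
  V_q(n, t) = 1 + 21 + 189 + 945 = 1156.
Step 2: q^n = 4^7 = 16384.
Step 3: Hamming bound ⌊q^n / V_q(n,t)⌋ = ⌊16384/1156⌋ = 14.
Step 4: Compare |C| = 17 to 14: violated.
The claimed |C| lies above the Hamming bound, so no 4-ary code of length 7 with d ≥ 7 can have 17 codewords.


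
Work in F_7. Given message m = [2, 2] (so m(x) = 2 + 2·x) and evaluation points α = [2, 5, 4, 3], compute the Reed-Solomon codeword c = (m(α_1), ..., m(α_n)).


c = [6, 5, 3, 1]

Message polynomial: m(x) = 2 + 2·x (mod 7).
For each evaluation point α_i, compute m(α_i) mod 7:
  α_1 = 2: Horner steps 2 → 6, so m(2) = 6.
  α_2 = 5: Horner steps 2 → 5, so m(5) = 5.
  α_3 = 4: Horner steps 2 → 3, so m(4) = 3.
  α_4 = 3: Horner steps 2 → 1, so m(3) = 1.
Codeword c = [6, 5, 3, 1] ∈ F_7^4.


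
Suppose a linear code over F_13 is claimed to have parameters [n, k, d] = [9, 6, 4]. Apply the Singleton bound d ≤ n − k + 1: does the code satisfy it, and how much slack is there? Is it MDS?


Singleton RHS = n − k + 1 = 4, slack = 0, bound satisfied, MDS.

Singleton bound: d ≤ n − k + 1.
Here n = 9, k = 6, so n − k + 1 = 4.
Given d = 4, check d ≤ 4: YES.
Slack = (n − k + 1) − d = 0.
The code is MDS (slack = 0).
Description: the claimed parameters are [9, 6, 4]_13; such a code would be MDS (meets Singleton bound).


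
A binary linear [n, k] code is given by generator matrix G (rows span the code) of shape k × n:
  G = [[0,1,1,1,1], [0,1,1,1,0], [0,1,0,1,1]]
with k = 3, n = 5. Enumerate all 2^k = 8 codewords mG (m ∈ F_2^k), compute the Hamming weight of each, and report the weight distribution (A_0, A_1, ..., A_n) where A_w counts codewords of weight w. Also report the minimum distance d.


Weight distribution: A_0 = 1, A_1 = 2, A_2 = 2, A_3 = 2, A_4 = 1. Minimum distance d = 1.

Enumerate all 2^3 = 8 messages m ∈ F_2^3.
For each, compute codeword c = mG in F_2^5, then tally its weight.
  m = 000 → c = 00000, weight = 0.
  m = 100 → c = 01111, weight = 4.
  m = 010 → c = 01110, weight = 3.
  m = 110 → c = 00001, weight = 1.
  m = 001 → c = 01011, weight = 3.
  m = 101 → c = 00100, weight = 1.
  m = 011 → c = 00101, weight = 2.
  m = 111 → c = 01010, weight = 2.
Tally weights:
  weight 0: 1 codewords.
  weight 1: 2 codewords.
  weight 2: 2 codewords.
  weight 3: 2 codewords.
  weight 4: 1 codewords.
Minimum distance d = smallest w > 0 with A_w > 0 = 1.
Sanity: Σ A_w = 8 = 2^3 = 8 ✓.


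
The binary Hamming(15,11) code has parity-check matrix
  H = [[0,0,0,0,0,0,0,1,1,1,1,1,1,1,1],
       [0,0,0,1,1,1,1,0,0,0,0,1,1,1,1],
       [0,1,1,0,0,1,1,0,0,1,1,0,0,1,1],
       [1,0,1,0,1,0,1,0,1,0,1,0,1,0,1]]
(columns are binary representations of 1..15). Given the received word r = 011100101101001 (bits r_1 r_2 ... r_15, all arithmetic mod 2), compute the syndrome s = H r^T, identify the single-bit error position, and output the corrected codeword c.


s = (0, 0, 1, 0)^T, error position = 2, corrected codeword c = 001100101101001

Compute s = H r^T mod 2 one row at a time:
  s_1 = 0 + 1 + 1 + 0 + 1 + 0 + 0 + 1 = 4 ≡ 0 (mod 2).
  s_2 = 1 + 0 + 0 + 1 + 1 + 0 + 0 + 1 = 4 ≡ 0 (mod 2).
  s_3 = 1 + 1 + 0 + 1 + 1 + 0 + 0 + 1 = 5 ≡ 1 (mod 2).
  s_4 = 0 + 1 + 0 + 1 + 1 + 0 + 0 + 1 = 4 ≡ 0 (mod 2).
s = (0, 0, 1, 0)^T — this equals column 2 of H (binary 0010), so error is at position 2.
Correct: flip bit 2 of r = 011100101101001 to get c = 001100101101001.


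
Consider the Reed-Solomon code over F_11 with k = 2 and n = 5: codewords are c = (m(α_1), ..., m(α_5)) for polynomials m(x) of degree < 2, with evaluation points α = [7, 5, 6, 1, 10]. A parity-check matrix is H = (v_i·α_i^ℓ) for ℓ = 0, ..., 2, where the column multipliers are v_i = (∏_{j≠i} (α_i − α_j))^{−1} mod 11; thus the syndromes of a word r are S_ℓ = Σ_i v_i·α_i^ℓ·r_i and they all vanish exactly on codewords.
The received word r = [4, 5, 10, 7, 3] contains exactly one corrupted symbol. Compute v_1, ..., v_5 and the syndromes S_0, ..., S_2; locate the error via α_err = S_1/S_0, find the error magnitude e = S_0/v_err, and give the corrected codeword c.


S = (6, 5, 6), error at position 5, error magnitude e = 6, c = [4, 5, 10, 7, 8].

Step 1: column multipliers v_i = (∏_{j≠i}(α_i − α_j))^{−1} mod 11.
  i = 1 (α = 7): (7−5)(7−6)(7−1)(7−10) = 2·1·6·(−3) = −36 ≡ 8, so v_1 = 8^{−1} = 7 (mod 11).
  i = 2 (α = 5): (5−7)(5−6)(5−1)(5−10) = (−2)·(−1)·4·(−5) = −40 ≡ 4, so v_2 = 4^{−1} = 3 (mod 11).
  i = 3 (α = 6): (6−7)(6−5)(6−1)(6−10) = (−1)·1·5·(−4) = 20 ≡ 9, so v_3 = 9^{−1} = 5 (mod 11).
  i = 4 (α = 1): (1−7)(1−5)(1−6)(1−10) = (−6)·(−4)·(−5)·(−9) = 1080 ≡ 2, so v_4 = 2^{−1} = 6 (mod 11).
  i = 5 (α = 10): (10−7)(10−5)(10−6)(10−1) = 3·5·4·9 = 540 ≡ 1, so v_5 = 1^{−1} = 1 (mod 11).
  v = [7, 3, 5, 6, 1].
Step 2: syndromes of r = [4, 5, 10, 7, 3] (all sums mod 11).
  S_0 = Σ v_i r_i = 7·4 + 3·5 + 5·10 + 6·7 + 1·3 = 138 ≡ 6.
  S_1 = Σ v_i α_i r_i = 7·7·4 + 3·5·5 + 5·6·10 + 6·1·7 + 1·10·3 = 643 ≡ 5.
  α_i^2 mod 11 = [5, 3, 3, 1, 1].
  S_2 = Σ v_i α_i^2 r_i = 7·5·4 + 3·3·5 + 5·3·10 + 6·1·7 + 1·1·3 = 380 ≡ 6.
  S = (6, 5, 6) ≠ 0, so r is not a codeword (an error is present).
Step 3: locate the error. For a single error e at position i, S_ℓ = v_i·e·α_i^ℓ, so α_err = S_1/S_0.
  S_0^{−1} = 6^{−1} = 2 (mod 11), so α_err = 5·2 = 10 ≡ 10 = α_5. Error position i = 5.
  Consistency check: S_2/S_1 = 6·9 = 54 ≡ 10 = α_err ✓ (single-error assumption holds).
Step 4: error magnitude e = S_0/v_5 = S_0·∏_{j≠5}(α_5 − α_j) = 6·1 = 6 ≡ 6 (mod 11).
Step 5: correct position 5: c_5 = r_5 − e = 3 − 6 ≡ 8 (mod 11). Hence c = [4, 5, 10, 7, 8].
  Check: interpolating c through the α_i gives m(x) = 2 + 5·x (degree < 2) with m(α_i) = c_i for every i, so c is indeed a codeword.


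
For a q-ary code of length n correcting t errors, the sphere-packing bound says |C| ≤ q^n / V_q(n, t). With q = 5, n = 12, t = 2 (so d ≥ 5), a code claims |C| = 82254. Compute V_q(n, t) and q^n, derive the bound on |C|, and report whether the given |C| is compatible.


V_q(n, t) = 1105, q^n = 244140625, Hamming bound = 220941, |C| = 82254 ≤ bound (satisfied).

Step 1: Compute V_q(n, t) = Σ_{j=0}^2 C(n, j) (q−1)^j.
  j = 0: C(12,0)·(4)^0 = 1·1 = 1.
  j = 1: C(12,1)·(4)^1 = 12·4 = 48.
  j = 2: C(12,2)·(4)^2 = 66·16 = 1056.
  V_q(n, t) = 1 + 48 + 1056 = 1105.
Step 2: q^n = 5^12 = 244140625.
Step 3: Hamming bound ⌊q^n / V_q(n,t)⌋ = ⌊244140625/1105⌋ = 220941.
Step 4: Compare |C| = 82254 to 220941: satisfied.
The claimed |C| lies below the Hamming bound.


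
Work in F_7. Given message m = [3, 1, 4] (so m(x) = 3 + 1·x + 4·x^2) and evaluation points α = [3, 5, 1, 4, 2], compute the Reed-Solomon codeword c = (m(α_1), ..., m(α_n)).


c = [0, 3, 1, 1, 0]

Message polynomial: m(x) = 3 + 1·x + 4·x^2 (mod 7).
For each evaluation point α_i, compute m(α_i) mod 7:
  α_1 = 3: Horner steps 4 → 6 → 0, so m(3) = 0.
  α_2 = 5: Horner steps 4 → 0 → 3, so m(5) = 3.
  α_3 = 1: Horner steps 4 → 5 → 1, so m(1) = 1.
  α_4 = 4: Horner steps 4 → 3 → 1, so m(4) = 1.
  α_5 = 2: Horner steps 4 → 2 → 0, so m(2) = 0.
Codeword c = [0, 3, 1, 1, 0] ∈ F_7^5.


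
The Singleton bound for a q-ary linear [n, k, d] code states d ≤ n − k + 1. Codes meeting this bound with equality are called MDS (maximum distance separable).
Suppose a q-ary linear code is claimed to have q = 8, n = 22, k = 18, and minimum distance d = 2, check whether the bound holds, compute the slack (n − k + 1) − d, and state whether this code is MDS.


Singleton RHS = n − k + 1 = 5, slack = 3, bound satisfied, not MDS.

Singleton bound: d ≤ n − k + 1.
Here n = 22, k = 18, so n − k + 1 = 5.
Given d = 2, check d ≤ 5: YES.
Slack = (n − k + 1) − d = 3.
The code is NOT MDS (slack = 3 > 0).
Description: the claimed parameters are [22, 18, 2]_8; such a code would be non-MDS.


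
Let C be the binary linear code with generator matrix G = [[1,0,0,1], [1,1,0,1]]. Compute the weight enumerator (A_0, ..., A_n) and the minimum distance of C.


Weight distribution: A_0 = 1, A_1 = 1, A_2 = 1, A_3 = 1. Minimum distance d = 1.

Enumerate all 2^2 = 4 messages m ∈ F_2^2.
For each, compute codeword c = mG in F_2^4, then tally its weight.
  m = 00 → c = 0000, weight = 0.
  m = 10 → c = 1001, weight = 2.
  m = 01 → c = 1101, weight = 3.
  m = 11 → c = 0100, weight = 1.
Tally weights:
  weight 0: 1 codewords.
  weight 1: 1 codewords.
  weight 2: 1 codewords.
  weight 3: 1 codewords.
Minimum distance d = smallest w > 0 with A_w > 0 = 1.
Sanity: Σ A_w = 4 = 2^2 = 4 ✓.


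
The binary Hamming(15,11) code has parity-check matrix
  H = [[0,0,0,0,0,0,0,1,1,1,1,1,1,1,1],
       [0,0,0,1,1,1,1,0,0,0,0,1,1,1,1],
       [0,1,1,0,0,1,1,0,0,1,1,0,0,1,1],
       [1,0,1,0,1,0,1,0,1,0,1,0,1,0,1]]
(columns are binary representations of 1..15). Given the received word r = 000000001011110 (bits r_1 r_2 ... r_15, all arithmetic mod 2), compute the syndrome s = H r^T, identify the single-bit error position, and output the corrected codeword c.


s = (1, 1, 0, 1)^T, error position = 13, corrected codeword c = 000000001011010

Compute s = H r^T mod 2 one row at a time:
  s_1 = 0 + 1 + 0 + 1 + 1 + 1 + 1 + 0 = 5 ≡ 1 (mod 2).
  s_2 = 0 + 0 + 0 + 0 + 1 + 1 + 1 + 0 = 3 ≡ 1 (mod 2).
  s_3 = 0 + 0 + 0 + 0 + 0 + 1 + 1 + 0 = 2 ≡ 0 (mod 2).
  s_4 = 0 + 0 + 0 + 0 + 1 + 1 + 1 + 0 = 3 ≡ 1 (mod 2).
s = (1, 1, 0, 1)^T — this equals column 13 of H (binary 1101), so error is at position 13.
Correct: flip bit 13 of r = 000000001011110 to get c = 000000001011010.


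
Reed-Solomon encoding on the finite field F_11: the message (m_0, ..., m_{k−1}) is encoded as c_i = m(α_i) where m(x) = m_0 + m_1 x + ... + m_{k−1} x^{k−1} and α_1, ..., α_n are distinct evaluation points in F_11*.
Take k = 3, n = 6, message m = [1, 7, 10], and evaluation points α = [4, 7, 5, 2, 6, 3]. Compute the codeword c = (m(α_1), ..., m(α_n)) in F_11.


c = [2, 1, 0, 0, 7, 2]

Message polynomial: m(x) = 1 + 7·x + 10·x^2 (mod 11).
For each evaluation point α_i, compute m(α_i) mod 11:
  α_1 = 4: Horner steps 10 → 3 → 2, so m(4) = 2.
  α_2 = 7: Horner steps 10 → 0 → 1, so m(7) = 1.
  α_3 = 5: Horner steps 10 → 2 → 0, so m(5) = 0.
  α_4 = 2: Horner steps 10 → 5 → 0, so m(2) = 0.
  α_5 = 6: Horner steps 10 → 1 → 7, so m(6) = 7.
  α_6 = 3: Horner steps 10 → 4 → 2, so m(3) = 2.
Codeword c = [2, 1, 0, 0, 7, 2] ∈ F_11^6.


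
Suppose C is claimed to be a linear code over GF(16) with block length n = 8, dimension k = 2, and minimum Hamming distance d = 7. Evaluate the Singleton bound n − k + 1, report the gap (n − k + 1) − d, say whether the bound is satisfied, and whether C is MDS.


Singleton RHS = n − k + 1 = 7, slack = 0, bound satisfied, MDS.

Singleton bound: d ≤ n − k + 1.
Here n = 8, k = 2, so n − k + 1 = 7.
Given d = 7, check d ≤ 7: YES.
Slack = (n − k + 1) − d = 0.
The code is MDS (slack = 0).
Description: the claimed parameters are [8, 2, 7]_16; such a code would be MDS (meets Singleton bound).


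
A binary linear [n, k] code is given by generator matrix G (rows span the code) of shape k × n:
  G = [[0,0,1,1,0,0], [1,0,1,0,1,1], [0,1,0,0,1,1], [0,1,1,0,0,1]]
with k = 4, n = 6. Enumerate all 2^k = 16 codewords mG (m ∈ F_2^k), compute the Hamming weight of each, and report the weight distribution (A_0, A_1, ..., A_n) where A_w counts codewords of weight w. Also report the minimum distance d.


Weight distribution: A_0 = 1, A_2 = 4, A_3 = 6, A_4 = 3, A_5 = 2. Minimum distance d = 2.

Enumerate all 2^4 = 16 messages m ∈ F_2^4.
For each, compute codeword c = mG in F_2^6, then tally its weight.
  m = 0000 → c = 000000, weight = 0.
  m = 1000 → c = 001100, weight = 2.
  m = 0100 → c = 101011, weight = 4.
  m = 1100 → c = 100111, weight = 4.
  m = 0010 → c = 010011, weight = 3.
  m = 1010 → c = 011111, weight = 5.
  m = 0110 → c = 111000, weight = 3.
  m = 1110 → c = 110100, weight = 3.
  m = 0001 → c = 011001, weight = 3.
  m = 1001 → c = 010101, weight = 3.
  m = 0101 → c = 110010, weight = 3.
  m = 1101 → c = 111110, weight = 5.
  m = 0011 → c = 001010, weight = 2.
  m = 1011 → c = 000110, weight = 2.
  m = 0111 → c = 100001, weight = 2.
  m = 1111 → c = 101101, weight = 4.
Tally weights:
  weight 0: 1 codewords.
  weight 2: 4 codewords.
  weight 3: 6 codewords.
  weight 4: 3 codewords.
  weight 5: 2 codewords.
Minimum distance d = smallest w > 0 with A_w > 0 = 2.
Sanity: Σ A_w = 16 = 2^4 = 16 ✓.


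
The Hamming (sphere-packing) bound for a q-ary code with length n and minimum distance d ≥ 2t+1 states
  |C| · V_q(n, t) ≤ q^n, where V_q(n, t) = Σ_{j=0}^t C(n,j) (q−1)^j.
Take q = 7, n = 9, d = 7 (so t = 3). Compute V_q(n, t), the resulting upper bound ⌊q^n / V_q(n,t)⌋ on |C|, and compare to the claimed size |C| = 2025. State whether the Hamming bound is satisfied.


V_q(n, t) = 19495, q^n = 40353607, Hamming bound = 2069, |C| = 2025 ≤ bound (satisfied).

Step 1: Compute V_q(n, t) = Σ_{j=0}^3 C(n, j) (q−1)^j.
  j = 0: C(9,0)·(6)^0 = 1·1 = 1.
  j = 1: C(9,1)·(6)^1 = 9·6 = 54.
  j = 2: C(9,2)·(6)^2 = 36·36 = 1296.
  j = 3: C(9,3)·(6)^3 = 84·216 = 18144.
  V_q(n, t) = 1 + 54 + 1296 + 18144 = 19495.
Step 2: q^n = 7^9 = 40353607.
Step 3: Hamming bound ⌊q^n / V_q(n,t)⌋ = ⌊40353607/19495⌋ = 2069.
Step 4: Compare |C| = 2025 to 2069: satisfied.
The claimed |C| lies below the Hamming bound.


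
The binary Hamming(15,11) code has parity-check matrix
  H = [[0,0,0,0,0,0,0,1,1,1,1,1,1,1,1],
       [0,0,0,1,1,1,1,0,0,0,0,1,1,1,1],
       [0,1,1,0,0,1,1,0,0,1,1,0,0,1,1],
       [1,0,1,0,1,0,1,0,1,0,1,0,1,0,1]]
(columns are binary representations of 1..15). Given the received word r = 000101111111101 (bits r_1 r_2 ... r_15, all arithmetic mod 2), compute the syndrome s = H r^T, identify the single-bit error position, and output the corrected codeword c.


s = (1, 0, 1, 1)^T, error position = 11, corrected codeword c = 000101111101101

Compute s = H r^T mod 2 one row at a time:
  s_1 = 1 + 1 + 1 + 1 + 1 + 1 + 0 + 1 = 7 ≡ 1 (mod 2).
  s_2 = 1 + 0 + 1 + 1 + 1 + 1 + 0 + 1 = 6 ≡ 0 (mod 2).
  s_3 = 0 + 0 + 1 + 1 + 1 + 1 + 0 + 1 = 5 ≡ 1 (mod 2).
  s_4 = 0 + 0 + 0 + 1 + 1 + 1 + 1 + 1 = 5 ≡ 1 (mod 2).
s = (1, 0, 1, 1)^T — this equals column 11 of H (binary 1011), so error is at position 11.
Correct: flip bit 11 of r = 000101111111101 to get c = 000101111101101.


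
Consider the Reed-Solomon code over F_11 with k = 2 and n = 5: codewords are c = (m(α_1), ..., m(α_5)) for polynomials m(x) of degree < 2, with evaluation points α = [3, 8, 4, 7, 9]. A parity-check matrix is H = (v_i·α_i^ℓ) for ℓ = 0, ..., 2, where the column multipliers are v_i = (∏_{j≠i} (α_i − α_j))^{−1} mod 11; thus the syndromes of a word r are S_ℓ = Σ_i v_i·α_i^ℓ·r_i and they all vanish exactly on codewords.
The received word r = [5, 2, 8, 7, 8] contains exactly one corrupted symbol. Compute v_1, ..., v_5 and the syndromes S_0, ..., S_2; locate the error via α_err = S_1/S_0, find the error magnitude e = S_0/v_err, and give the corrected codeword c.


S = (5, 9, 3), error at position 3, error magnitude e = 8, c = [5, 2, 0, 7, 8].

Step 1: column multipliers v_i = (∏_{j≠i}(α_i − α_j))^{−1} mod 11.
  i = 1 (α = 3): (3−8)(3−4)(3−7)(3−9) = (−5)·(−1)·(−4)·(−6) = 120 ≡ 10, so v_1 = 10^{−1} = 10 (mod 11).
  i = 2 (α = 8): (8−3)(8−4)(8−7)(8−9) = 5·4·1·(−1) = −20 ≡ 2, so v_2 = 2^{−1} = 6 (mod 11).
  i = 3 (α = 4): (4−3)(4−8)(4−7)(4−9) = 1·(−4)·(−3)·(−5) = −60 ≡ 6, so v_3 = 6^{−1} = 2 (mod 11).
  i = 4 (α = 7): (7−3)(7−8)(7−4)(7−9) = 4·(−1)·3·(−2) = 24 ≡ 2, so v_4 = 2^{−1} = 6 (mod 11).
  i = 5 (α = 9): (9−3)(9−8)(9−4)(9−7) = 6·1·5·2 = 60 ≡ 5, so v_5 = 5^{−1} = 9 (mod 11).
  v = [10, 6, 2, 6, 9].
Step 2: syndromes of r = [5, 2, 8, 7, 8] (all sums mod 11).
  S_0 = Σ v_i r_i = 10·5 + 6·2 + 2·8 + 6·7 + 9·8 = 192 ≡ 5.
  S_1 = Σ v_i α_i r_i = 10·3·5 + 6·8·2 + 2·4·8 + 6·7·7 + 9·9·8 = 1252 ≡ 9.
  α_i^2 mod 11 = [9, 9, 5, 5, 4].
  S_2 = Σ v_i α_i^2 r_i = 10·9·5 + 6·9·2 + 2·5·8 + 6·5·7 + 9·4·8 = 1136 ≡ 3.
  S = (5, 9, 3) ≠ 0, so r is not a codeword (an error is present).
Step 3: locate the error. For a single error e at position i, S_ℓ = v_i·e·α_i^ℓ, so α_err = S_1/S_0.
  S_0^{−1} = 5^{−1} = 9 (mod 11), so α_err = 9·9 = 81 ≡ 4 = α_3. Error position i = 3.
  Consistency check: S_2/S_1 = 3·5 = 15 ≡ 4 = α_err ✓ (single-error assumption holds).
Step 4: error magnitude e = S_0/v_3 = S_0·∏_{j≠3}(α_3 − α_j) = 5·6 = 30 ≡ 8 (mod 11).
Step 5: correct position 3: c_3 = r_3 − e = 8 − 8 ≡ 0 (mod 11). Hence c = [5, 2, 0, 7, 8].
  Check: interpolating c through the α_i gives m(x) = 9 + 6·x (degree < 2) with m(α_i) = c_i for every i, so c is indeed a codeword.
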